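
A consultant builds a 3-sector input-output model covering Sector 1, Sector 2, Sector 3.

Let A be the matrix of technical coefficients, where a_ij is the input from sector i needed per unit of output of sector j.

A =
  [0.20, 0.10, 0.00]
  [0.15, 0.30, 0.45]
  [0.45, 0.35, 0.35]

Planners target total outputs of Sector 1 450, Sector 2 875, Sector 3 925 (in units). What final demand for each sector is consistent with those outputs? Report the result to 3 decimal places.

d_1 = 272.500, d_2 = 128.750, d_3 = 92.500

I − A =
  [   0.80    -0.10     0.00]
  [  -0.15     0.70    -0.45]
  [  -0.45    -0.35     0.65]
d = (I − A) x:
  d_1 = (+0.80)·450 + (-0.10)·875 + (+0.00)·925 = 272.500
  d_2 = (-0.15)·450 + (+0.70)·875 + (-0.45)·925 = 128.750
  d_3 = (-0.45)·450 + (-0.35)·875 + (+0.65)·925 = 92.500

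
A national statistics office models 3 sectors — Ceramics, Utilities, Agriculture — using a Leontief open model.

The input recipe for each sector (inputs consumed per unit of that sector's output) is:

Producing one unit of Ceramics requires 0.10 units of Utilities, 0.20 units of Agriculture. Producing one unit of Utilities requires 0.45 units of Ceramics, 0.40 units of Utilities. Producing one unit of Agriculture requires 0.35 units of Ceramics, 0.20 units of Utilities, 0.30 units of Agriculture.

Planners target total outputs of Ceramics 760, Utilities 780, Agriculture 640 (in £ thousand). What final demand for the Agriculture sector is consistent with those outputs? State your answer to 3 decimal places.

d_A = 296.000

I − A =
  [   1.00    -0.45    -0.35]
  [  -0.10     0.60    -0.20]
  [  -0.20     0.00     0.70]
d = (I − A) x:
  d_C = (+1.00)·760 + (-0.45)·780 + (-0.35)·640 = 185.000
  d_U = (-0.10)·760 + (+0.60)·780 + (-0.20)·640 = 264.000
  d_A = (-0.20)·760 + (+0.00)·780 + (+0.70)·640 = 296.000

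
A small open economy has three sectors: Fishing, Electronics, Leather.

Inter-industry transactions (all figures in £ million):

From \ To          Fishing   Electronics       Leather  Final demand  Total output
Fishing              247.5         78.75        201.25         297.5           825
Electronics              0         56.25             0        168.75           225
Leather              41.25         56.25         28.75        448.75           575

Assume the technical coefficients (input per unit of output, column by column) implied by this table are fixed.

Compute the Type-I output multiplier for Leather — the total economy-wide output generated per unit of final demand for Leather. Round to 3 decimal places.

Technical coefficients a_ij = z_ij / X_j:
  a_11 = 247.5/825 = 0.30, a_21 = 0/825 = 0.00, a_31 = 41.25/825 = 0.05
  a_12 = 78.75/225 = 0.35, a_22 = 56.25/225 = 0.25, a_32 = 56.25/225 = 0.25
  a_13 = 201.25/575 = 0.35, a_23 = 0/575 = 0.00, a_33 = 28.75/575 = 0.05
I − A =
  [   0.70    -0.35    -0.35]
  [   0.00     0.75     0.00]
  [  -0.05    -0.25     0.95]
Cofactors of I−A, C_ij = (−1)^(i+j)·(minor ij) (rows/columns in the sector order above):
  C_11 = (0.75)(0.95) − (0.00)(-0.25) = 0.7125
  C_12 = −[(0.00)(0.95) − (0.00)(-0.05)] = 0.0000
  C_13 = (0.00)(-0.25) − (0.75)(-0.05) = 0.0375
  C_21 = −[(-0.35)(0.95) − (-0.35)(-0.25)] = 0.4200
  C_22 = (0.70)(0.95) − (-0.35)(-0.05) = 0.6475
  C_23 = −[(0.70)(-0.25) − (-0.35)(-0.05)] = 0.1925
  C_31 = (-0.35)(0.00) − (-0.35)(0.75) = 0.2625
  C_32 = −[(0.70)(0.00) − (-0.35)(0.00)] = 0.0000
  C_33 = (0.70)(0.75) − (-0.35)(0.00) = 0.5250
det(I−A) = Σ_j (I−A)_1j·C_1j = (0.70)(0.7125) + (-0.35)(0.0000) + (-0.35)(0.0375) = 0.485625
adj(I−A) = Cᵀ =
  [ 0.7125   0.4200   0.2625]
  [ 0.0000   0.6475   0.0000]
  [ 0.0375   0.1925   0.5250]
(I − A)⁻¹ = adj(I−A) / det(I−A) ≈
  [   1.4672     0.8649     0.5405]
  [   0.0000     1.3333     0.0000]
  [   0.0772     0.3964     1.0811]
The output multiplier for sector j is the column-j sum of the Leontief inverse (I − A)⁻¹ = adj(I−A) / det(I−A).
Column 3 of adj(I−A): (0.2625, 0.0000, 0.5250); det(I−A) = 0.485625.
m_3 = (0.2625 + 0.0000 + 0.5250) / 0.485625 = 0.7875 / 0.485625 ≈ 1.622.

m_3 = 1.622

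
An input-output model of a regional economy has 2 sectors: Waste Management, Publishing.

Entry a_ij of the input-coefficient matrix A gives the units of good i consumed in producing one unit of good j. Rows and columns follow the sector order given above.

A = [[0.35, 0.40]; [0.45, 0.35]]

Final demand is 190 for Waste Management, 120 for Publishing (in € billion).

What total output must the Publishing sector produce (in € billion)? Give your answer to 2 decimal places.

I − A =
  [   0.65    -0.40]
  [  -0.45     0.65]
det(I−A) = (0.65)(0.65) − (-0.40)(-0.45) = 0.2425
adj(I−A) = [[0.65, 0.40], [0.45, 0.65]]
(I − A)⁻¹ = adj(I−A) / det(I−A) ≈
  [   2.6804     1.6495]
  [   1.8557     2.6804]
x = (I − A)⁻¹ d = adj(I−A)·d / det(I−A), with det(I−A) = 0.2425:
  x_1 = (0.65·190 + 0.40·120) / 0.2425 = 171.50 / 0.2425 ≈ 707.22
  x_2 = (0.45·190 + 0.65·120) / 0.2425 = 163.50 / 0.2425 ≈ 674.23

x_2 = 674.23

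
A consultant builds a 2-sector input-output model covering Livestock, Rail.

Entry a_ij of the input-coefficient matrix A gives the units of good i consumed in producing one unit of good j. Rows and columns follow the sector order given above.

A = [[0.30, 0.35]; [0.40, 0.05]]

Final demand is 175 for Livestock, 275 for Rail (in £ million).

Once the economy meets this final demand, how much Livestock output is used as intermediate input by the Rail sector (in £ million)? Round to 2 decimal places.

z_LR = 175.00

I − A =
  [   0.70    -0.35]
  [  -0.40     0.95]
det(I−A) = (0.70)(0.95) − (-0.35)(-0.40) = 0.5250
adj(I−A) = [[0.95, 0.35], [0.40, 0.70]]
(I − A)⁻¹ = adj(I−A) / det(I−A) ≈
  [   1.8095     0.6667]
  [   0.7619     1.3333]
First solve x = (I − A)⁻¹ d = adj(I−A)·d / det(I−A); in particular x_R = (0.40·175 + 0.70·275) / 0.5250 = 262.50 / 0.5250 = 500.0000.
Intermediate flow from L to R: z_LR = a_LR · x_R = 0.35 × 262.50 / 0.5250 = 91.875 / 0.5250 = 175.00.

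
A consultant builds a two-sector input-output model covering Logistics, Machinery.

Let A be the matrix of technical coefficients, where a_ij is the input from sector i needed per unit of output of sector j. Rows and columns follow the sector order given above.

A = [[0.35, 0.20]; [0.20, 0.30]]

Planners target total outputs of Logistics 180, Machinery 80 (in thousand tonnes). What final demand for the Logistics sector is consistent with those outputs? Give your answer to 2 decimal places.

I − A =
  [   0.65    -0.20]
  [  -0.20     0.70]
d = (I − A) x:
  d_L = (+0.65)·180 + (-0.20)·80 = 101.00
  d_M = (-0.20)·180 + (+0.70)·80 = 20.00

d_L = 101.00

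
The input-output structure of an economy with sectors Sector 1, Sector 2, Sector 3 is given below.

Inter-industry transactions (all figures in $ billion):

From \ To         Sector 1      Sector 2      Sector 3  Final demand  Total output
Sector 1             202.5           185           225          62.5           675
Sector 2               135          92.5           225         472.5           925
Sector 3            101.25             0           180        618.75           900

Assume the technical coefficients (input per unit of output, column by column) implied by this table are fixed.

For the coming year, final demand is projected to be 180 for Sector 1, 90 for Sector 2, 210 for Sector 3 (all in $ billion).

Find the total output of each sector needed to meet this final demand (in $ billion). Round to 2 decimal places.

Technical coefficients a_ij = z_ij / X_j:
  a_11 = 202.5/675 = 0.30, a_21 = 135/675 = 0.20, a_31 = 101.25/675 = 0.15
  a_12 = 185/925 = 0.20, a_22 = 92.5/925 = 0.10, a_32 = 0/925 = 0.00
  a_13 = 225/900 = 0.25, a_23 = 225/900 = 0.25, a_33 = 180/900 = 0.20
I − A =
  [   0.70    -0.20    -0.25]
  [  -0.20     0.90    -0.25]
  [  -0.15     0.00     0.80]
Cofactors of I−A, C_ij = (−1)^(i+j)·(minor ij) (rows/columns in the sector order above):
  C_11 = (0.90)(0.80) − (-0.25)(0.00) = 0.7200
  C_12 = −[(-0.20)(0.80) − (-0.25)(-0.15)] = 0.1975
  C_13 = (-0.20)(0.00) − (0.90)(-0.15) = 0.1350
  C_21 = −[(-0.20)(0.80) − (-0.25)(0.00)] = 0.1600
  C_22 = (0.70)(0.80) − (-0.25)(-0.15) = 0.5225
  C_23 = −[(0.70)(0.00) − (-0.20)(-0.15)] = 0.0300
  C_31 = (-0.20)(-0.25) − (-0.25)(0.90) = 0.2750
  C_32 = −[(0.70)(-0.25) − (-0.25)(-0.20)] = 0.2250
  C_33 = (0.70)(0.90) − (-0.20)(-0.20) = 0.5900
det(I−A) = Σ_j (I−A)_1j·C_1j = (0.70)(0.7200) + (-0.20)(0.1975) + (-0.25)(0.1350) = 0.43075
adj(I−A) = Cᵀ =
  [ 0.7200   0.1600   0.2750]
  [ 0.1975   0.5225   0.2250]
  [ 0.1350   0.0300   0.5900]
(I − A)⁻¹ = adj(I−A) / det(I−A) ≈
  [   1.6715     0.3714     0.6384]
  [   0.4585     1.2130     0.5223]
  [   0.3134     0.0696     1.3697]
x = (I − A)⁻¹ d = adj(I−A)·d / det(I−A), with det(I−A) = 0.43075:
  x_1 = (0.7200·180 + 0.1600·90 + 0.2750·210) / 0.43075 = 201.75 / 0.43075 ≈ 468.37
  x_2 = (0.1975·180 + 0.5225·90 + 0.2250·210) / 0.43075 = 129.825 / 0.43075 ≈ 301.39
  x_3 = (0.1350·180 + 0.0300·90 + 0.5900·210) / 0.43075 = 150.90 / 0.43075 ≈ 350.32

x_1 = 468.37, x_2 = 301.39, x_3 = 350.32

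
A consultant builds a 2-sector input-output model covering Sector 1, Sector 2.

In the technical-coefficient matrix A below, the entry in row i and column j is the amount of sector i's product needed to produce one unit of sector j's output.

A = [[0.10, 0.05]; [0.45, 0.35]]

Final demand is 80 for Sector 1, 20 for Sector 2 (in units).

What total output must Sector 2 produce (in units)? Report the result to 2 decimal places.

x_2 = 96.00

I − A =
  [   0.90    -0.05]
  [  -0.45     0.65]
det(I−A) = (0.90)(0.65) − (-0.05)(-0.45) = 0.5625
adj(I−A) = [[0.65, 0.05], [0.45, 0.90]]
(I − A)⁻¹ = adj(I−A) / det(I−A) ≈
  [   1.1556     0.0889]
  [   0.8000     1.6000]
x = (I − A)⁻¹ d = adj(I−A)·d / det(I−A), with det(I−A) = 0.5625:
  x_1 = (0.65·80 + 0.05·20) / 0.5625 = 53.00 / 0.5625 ≈ 94.22
  x_2 = (0.45·80 + 0.90·20) / 0.5625 = 54.00 / 0.5625 = 96.00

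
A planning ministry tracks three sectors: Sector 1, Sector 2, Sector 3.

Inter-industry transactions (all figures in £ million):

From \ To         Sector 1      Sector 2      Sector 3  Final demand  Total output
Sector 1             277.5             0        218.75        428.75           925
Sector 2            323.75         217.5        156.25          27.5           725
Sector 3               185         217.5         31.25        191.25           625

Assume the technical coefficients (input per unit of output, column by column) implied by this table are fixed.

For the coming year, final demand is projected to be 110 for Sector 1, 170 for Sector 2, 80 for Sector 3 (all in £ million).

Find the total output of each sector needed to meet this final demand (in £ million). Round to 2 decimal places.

x_1 = 312.76, x_2 = 510.39, x_3 = 311.23

Technical coefficients a_ij = z_ij / X_j:
  a_11 = 277.5/925 = 0.30, a_21 = 323.75/925 = 0.35, a_31 = 185/925 = 0.20
  a_12 = 0/725 = 0.00, a_22 = 217.5/725 = 0.30, a_32 = 217.5/725 = 0.30
  a_13 = 218.75/625 = 0.35, a_23 = 156.25/625 = 0.25, a_33 = 31.25/625 = 0.05
I − A =
  [   0.70     0.00    -0.35]
  [  -0.35     0.70    -0.25]
  [  -0.20    -0.30     0.95]
Cofactors of I−A, C_ij = (−1)^(i+j)·(minor ij) (rows/columns in the sector order above):
  C_11 = (0.70)(0.95) − (-0.25)(-0.30) = 0.5900
  C_12 = −[(-0.35)(0.95) − (-0.25)(-0.20)] = 0.3825
  C_13 = (-0.35)(-0.30) − (0.70)(-0.20) = 0.2450
  C_21 = −[(0.00)(0.95) − (-0.35)(-0.30)] = 0.1050
  C_22 = (0.70)(0.95) − (-0.35)(-0.20) = 0.5950
  C_23 = −[(0.70)(-0.30) − (0.00)(-0.20)] = 0.2100
  C_31 = (0.00)(-0.25) − (-0.35)(0.70) = 0.2450
  C_32 = −[(0.70)(-0.25) − (-0.35)(-0.35)] = 0.2975
  C_33 = (0.70)(0.70) − (0.00)(-0.35) = 0.4900
det(I−A) = Σ_j (I−A)_1j·C_1j = (0.70)(0.5900) + (0.00)(0.3825) + (-0.35)(0.2450) = 0.32725
adj(I−A) = Cᵀ =
  [ 0.5900   0.1050   0.2450]
  [ 0.3825   0.5950   0.2975]
  [ 0.2450   0.2100   0.4900]
(I − A)⁻¹ = adj(I−A) / det(I−A) ≈
  [   1.8029     0.3209     0.7487]
  [   1.1688     1.8182     0.9091]
  [   0.7487     0.6417     1.4973]
x = (I − A)⁻¹ d = adj(I−A)·d / det(I−A), with det(I−A) = 0.32725:
  x_1 = (0.5900·110 + 0.1050·170 + 0.2450·80) / 0.32725 = 102.35 / 0.32725 ≈ 312.76
  x_2 = (0.3825·110 + 0.5950·170 + 0.2975·80) / 0.32725 = 167.025 / 0.32725 ≈ 510.39
  x_3 = (0.2450·110 + 0.2100·170 + 0.4900·80) / 0.32725 = 101.85 / 0.32725 ≈ 311.23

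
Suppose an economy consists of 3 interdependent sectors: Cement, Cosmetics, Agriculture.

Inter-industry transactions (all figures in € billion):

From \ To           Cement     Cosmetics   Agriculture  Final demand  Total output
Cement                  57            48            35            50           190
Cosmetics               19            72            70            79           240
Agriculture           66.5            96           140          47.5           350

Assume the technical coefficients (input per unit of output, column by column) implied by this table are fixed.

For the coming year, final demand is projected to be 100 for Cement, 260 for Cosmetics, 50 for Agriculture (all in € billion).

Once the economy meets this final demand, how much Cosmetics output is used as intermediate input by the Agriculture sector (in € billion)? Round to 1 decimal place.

Technical coefficients a_ij = z_ij / X_j:
  a_11 = 57/190 = 0.30, a_21 = 19/190 = 0.10, a_31 = 66.5/190 = 0.35
  a_12 = 48/240 = 0.20, a_22 = 72/240 = 0.30, a_32 = 96/240 = 0.40
  a_13 = 35/350 = 0.10, a_23 = 70/350 = 0.20, a_33 = 140/350 = 0.40
I − A =
  [   0.70    -0.20    -0.10]
  [  -0.10     0.70    -0.20]
  [  -0.35    -0.40     0.60]
Cofactors of I−A, C_ij = (−1)^(i+j)·(minor ij) (rows/columns in the sector order above):
  C_11 = (0.70)(0.60) − (-0.20)(-0.40) = 0.3400
  C_12 = −[(-0.10)(0.60) − (-0.20)(-0.35)] = 0.1300
  C_13 = (-0.10)(-0.40) − (0.70)(-0.35) = 0.2850
  C_21 = −[(-0.20)(0.60) − (-0.10)(-0.40)] = 0.1600
  C_22 = (0.70)(0.60) − (-0.10)(-0.35) = 0.3850
  C_23 = −[(0.70)(-0.40) − (-0.20)(-0.35)] = 0.3500
  C_31 = (-0.20)(-0.20) − (-0.10)(0.70) = 0.1100
  C_32 = −[(0.70)(-0.20) − (-0.10)(-0.10)] = 0.1500
  C_33 = (0.70)(0.70) − (-0.20)(-0.10) = 0.4700
det(I−A) = Σ_j (I−A)_1j·C_1j = (0.70)(0.3400) + (-0.20)(0.1300) + (-0.10)(0.2850) = 0.1835
adj(I−A) = Cᵀ =
  [ 0.3400   0.1600   0.1100]
  [ 0.1300   0.3850   0.1500]
  [ 0.2850   0.3500   0.4700]
(I − A)⁻¹ = adj(I−A) / det(I−A) ≈
  [   1.8529     0.8719     0.5995]
  [   0.7084     2.0981     0.8174]
  [   1.5531     1.9074     2.5613]
First solve x = (I − A)⁻¹ d = adj(I−A)·d / det(I−A); in particular x_3 = (0.2850·100 + 0.3500·260 + 0.4700·50) / 0.1835 = 143.00 / 0.1835 ≈ 779.292.
Intermediate flow from 2 to 3: z_23 = a_23 · x_3 = 0.20 × 143.00 / 0.1835 = 28.60 / 0.1835 ≈ 155.9.

z_23 = 155.9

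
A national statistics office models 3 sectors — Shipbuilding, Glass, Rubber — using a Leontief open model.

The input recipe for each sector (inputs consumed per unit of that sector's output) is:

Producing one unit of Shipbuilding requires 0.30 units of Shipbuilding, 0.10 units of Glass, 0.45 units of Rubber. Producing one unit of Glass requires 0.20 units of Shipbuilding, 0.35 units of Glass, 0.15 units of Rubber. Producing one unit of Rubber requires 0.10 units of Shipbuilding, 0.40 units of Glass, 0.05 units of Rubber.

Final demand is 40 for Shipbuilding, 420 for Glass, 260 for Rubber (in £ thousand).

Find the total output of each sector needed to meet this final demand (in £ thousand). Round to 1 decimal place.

x_S = 479.8, x_G = 1138.9, x_R = 680.8

I − A =
  [   0.70    -0.20    -0.10]
  [  -0.10     0.65    -0.40]
  [  -0.45    -0.15     0.95]
Cofactors of I−A, C_ij = (−1)^(i+j)·(minor ij) (rows/columns in the sector order above):
  C_11 = (0.65)(0.95) − (-0.40)(-0.15) = 0.5575
  C_12 = −[(-0.10)(0.95) − (-0.40)(-0.45)] = 0.2750
  C_13 = (-0.10)(-0.15) − (0.65)(-0.45) = 0.3075
  C_21 = −[(-0.20)(0.95) − (-0.10)(-0.15)] = 0.2050
  C_22 = (0.70)(0.95) − (-0.10)(-0.45) = 0.6200
  C_23 = −[(0.70)(-0.15) − (-0.20)(-0.45)] = 0.1950
  C_31 = (-0.20)(-0.40) − (-0.10)(0.65) = 0.1450
  C_32 = −[(0.70)(-0.40) − (-0.10)(-0.10)] = 0.2900
  C_33 = (0.70)(0.65) − (-0.20)(-0.10) = 0.4350
det(I−A) = Σ_j (I−A)_1j·C_1j = (0.70)(0.5575) + (-0.20)(0.2750) + (-0.10)(0.3075) = 0.3045
adj(I−A) = Cᵀ =
  [ 0.5575   0.2050   0.1450]
  [ 0.2750   0.6200   0.2900]
  [ 0.3075   0.1950   0.4350]
(I − A)⁻¹ = adj(I−A) / det(I−A) ≈
  [   1.8309     0.6732     0.4762]
  [   0.9031     2.0361     0.9524]
  [   1.0099     0.6404     1.4286]
x = (I − A)⁻¹ d = adj(I−A)·d / det(I−A), with det(I−A) = 0.3045:
  x_S = (0.5575·40 + 0.2050·420 + 0.1450·260) / 0.3045 = 146.10 / 0.3045 ≈ 479.8
  x_G = (0.2750·40 + 0.6200·420 + 0.2900·260) / 0.3045 = 346.80 / 0.3045 ≈ 1138.9
  x_R = (0.3075·40 + 0.1950·420 + 0.4350·260) / 0.3045 = 207.30 / 0.3045 ≈ 680.8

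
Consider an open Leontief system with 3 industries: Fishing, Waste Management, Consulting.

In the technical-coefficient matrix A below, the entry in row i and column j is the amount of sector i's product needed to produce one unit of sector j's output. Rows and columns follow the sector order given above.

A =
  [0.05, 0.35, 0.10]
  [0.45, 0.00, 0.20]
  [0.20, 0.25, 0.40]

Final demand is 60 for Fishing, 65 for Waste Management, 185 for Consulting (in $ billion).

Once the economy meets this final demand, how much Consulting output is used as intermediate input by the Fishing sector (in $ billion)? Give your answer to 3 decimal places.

z_CF = 41.659

I − A =
  [   0.95    -0.35    -0.10]
  [  -0.45     1.00    -0.20]
  [  -0.20    -0.25     0.60]
Cofactors of I−A, C_ij = (−1)^(i+j)·(minor ij) (rows/columns in the sector order above):
  C_11 = (1.00)(0.60) − (-0.20)(-0.25) = 0.5500
  C_12 = −[(-0.45)(0.60) − (-0.20)(-0.20)] = 0.3100
  C_13 = (-0.45)(-0.25) − (1.00)(-0.20) = 0.3125
  C_21 = −[(-0.35)(0.60) − (-0.10)(-0.25)] = 0.2350
  C_22 = (0.95)(0.60) − (-0.10)(-0.20) = 0.5500
  C_23 = −[(0.95)(-0.25) − (-0.35)(-0.20)] = 0.3075
  C_31 = (-0.35)(-0.20) − (-0.10)(1.00) = 0.1700
  C_32 = −[(0.95)(-0.20) − (-0.10)(-0.45)] = 0.2350
  C_33 = (0.95)(1.00) − (-0.35)(-0.45) = 0.7925
det(I−A) = Σ_j (I−A)_1j·C_1j = (0.95)(0.5500) + (-0.35)(0.3100) + (-0.10)(0.3125) = 0.38275
adj(I−A) = Cᵀ =
  [ 0.5500   0.2350   0.1700]
  [ 0.3100   0.5500   0.2350]
  [ 0.3125   0.3075   0.7925]
(I − A)⁻¹ = adj(I−A) / det(I−A) ≈
  [   1.4370     0.6140     0.4442]
  [   0.8099     1.4370     0.6140]
  [   0.8165     0.8034     2.0705]
First solve x = (I − A)⁻¹ d = adj(I−A)·d / det(I−A); in particular x_F = (0.5500·60 + 0.2350·65 + 0.1700·185) / 0.38275 = 79.725 / 0.38275 ≈ 208.29523.
Intermediate flow from C to F: z_CF = a_CF · x_F = 0.20 × 79.725 / 0.38275 = 15.945 / 0.38275 ≈ 41.659.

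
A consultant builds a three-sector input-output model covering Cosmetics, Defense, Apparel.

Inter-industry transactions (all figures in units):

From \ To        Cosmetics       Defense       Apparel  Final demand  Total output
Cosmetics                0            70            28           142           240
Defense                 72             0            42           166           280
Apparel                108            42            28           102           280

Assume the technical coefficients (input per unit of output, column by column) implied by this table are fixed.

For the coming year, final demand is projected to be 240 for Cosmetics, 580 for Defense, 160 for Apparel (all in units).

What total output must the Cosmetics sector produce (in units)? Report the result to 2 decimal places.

x_1 = 499.98

Technical coefficients a_ij = z_ij / X_j:
  a_11 = 0/240 = 0.00, a_21 = 72/240 = 0.30, a_31 = 108/240 = 0.45
  a_12 = 70/280 = 0.25, a_22 = 0/280 = 0.00, a_32 = 42/280 = 0.15
  a_13 = 28/280 = 0.10, a_23 = 42/280 = 0.15, a_33 = 28/280 = 0.10
I − A =
  [   1.00    -0.25    -0.10]
  [  -0.30     1.00    -0.15]
  [  -0.45    -0.15     0.90]
Cofactors of I−A, C_ij = (−1)^(i+j)·(minor ij) (rows/columns in the sector order above):
  C_11 = (1.00)(0.90) − (-0.15)(-0.15) = 0.8775
  C_12 = −[(-0.30)(0.90) − (-0.15)(-0.45)] = 0.3375
  C_13 = (-0.30)(-0.15) − (1.00)(-0.45) = 0.4950
  C_21 = −[(-0.25)(0.90) − (-0.10)(-0.15)] = 0.2400
  C_22 = (1.00)(0.90) − (-0.10)(-0.45) = 0.8550
  C_23 = −[(1.00)(-0.15) − (-0.25)(-0.45)] = 0.2625
  C_31 = (-0.25)(-0.15) − (-0.10)(1.00) = 0.1375
  C_32 = −[(1.00)(-0.15) − (-0.10)(-0.30)] = 0.1800
  C_33 = (1.00)(1.00) − (-0.25)(-0.30) = 0.9250
det(I−A) = Σ_j (I−A)_1j·C_1j = (1.00)(0.8775) + (-0.25)(0.3375) + (-0.10)(0.4950) = 0.743625
adj(I−A) = Cᵀ =
  [ 0.8775   0.2400   0.1375]
  [ 0.3375   0.8550   0.1800]
  [ 0.4950   0.2625   0.9250]
(I − A)⁻¹ = adj(I−A) / det(I−A) ≈
  [   1.1800     0.3227     0.1849]
  [   0.4539     1.1498     0.2421]
  [   0.6657     0.3530     1.2439]
x = (I − A)⁻¹ d = adj(I−A)·d / det(I−A), with det(I−A) = 0.743625:
  x_1 = (0.8775·240 + 0.2400·580 + 0.1375·160) / 0.743625 = 371.80 / 0.743625 ≈ 499.98
  x_2 = (0.3375·240 + 0.8550·580 + 0.1800·160) / 0.743625 = 605.70 / 0.743625 ≈ 814.52
  x_3 = (0.4950·240 + 0.2625·580 + 0.9250·160) / 0.743625 = 419.05 / 0.743625 ≈ 563.52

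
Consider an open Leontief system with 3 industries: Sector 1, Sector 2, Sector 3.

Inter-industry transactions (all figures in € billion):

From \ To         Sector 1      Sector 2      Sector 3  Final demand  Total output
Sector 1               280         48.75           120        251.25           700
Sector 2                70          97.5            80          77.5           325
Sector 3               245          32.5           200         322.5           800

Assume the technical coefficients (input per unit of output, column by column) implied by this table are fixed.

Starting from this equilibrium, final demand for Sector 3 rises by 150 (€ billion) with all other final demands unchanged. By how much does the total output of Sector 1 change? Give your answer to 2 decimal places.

Δx_1 = 70.80

Technical coefficients a_ij = z_ij / X_j:
  a_11 = 280/700 = 0.40, a_21 = 70/700 = 0.10, a_31 = 245/700 = 0.35
  a_12 = 48.75/325 = 0.15, a_22 = 97.5/325 = 0.30, a_32 = 32.5/325 = 0.10
  a_13 = 120/800 = 0.15, a_23 = 80/800 = 0.10, a_33 = 200/800 = 0.25
I − A =
  [   0.60    -0.15    -0.15]
  [  -0.10     0.70    -0.10]
  [  -0.35    -0.10     0.75]
Cofactors of I−A, C_ij = (−1)^(i+j)·(minor ij) (rows/columns in the sector order above):
  C_11 = (0.70)(0.75) − (-0.10)(-0.10) = 0.5150
  C_12 = −[(-0.10)(0.75) − (-0.10)(-0.35)] = 0.1100
  C_13 = (-0.10)(-0.10) − (0.70)(-0.35) = 0.2550
  C_21 = −[(-0.15)(0.75) − (-0.15)(-0.10)] = 0.1275
  C_22 = (0.60)(0.75) − (-0.15)(-0.35) = 0.3975
  C_23 = −[(0.60)(-0.10) − (-0.15)(-0.35)] = 0.1125
  C_31 = (-0.15)(-0.10) − (-0.15)(0.70) = 0.1200
  C_32 = −[(0.60)(-0.10) − (-0.15)(-0.10)] = 0.0750
  C_33 = (0.60)(0.70) − (-0.15)(-0.10) = 0.4050
det(I−A) = Σ_j (I−A)_1j·C_1j = (0.60)(0.5150) + (-0.15)(0.1100) + (-0.15)(0.2550) = 0.25425
adj(I−A) = Cᵀ =
  [ 0.5150   0.1275   0.1200]
  [ 0.1100   0.3975   0.0750]
  [ 0.2550   0.1125   0.4050]
(I − A)⁻¹ = adj(I−A) / det(I−A) ≈
  [   2.0256     0.5015     0.4720]
  [   0.4326     1.5634     0.2950]
  [   1.0029     0.4425     1.5929]
Δx = (I − A)⁻¹ Δd with Δd having +150 in the Sector 3 component and 0 elsewhere.
So Δx_1 = L_13 · (+150), where L_13 = adj(I−A)_13 / det(I−A) = 0.1200 / 0.25425.
Δx_1 = 0.1200 × (+150) / 0.25425 = 18.00 / 0.25425 ≈ 70.80.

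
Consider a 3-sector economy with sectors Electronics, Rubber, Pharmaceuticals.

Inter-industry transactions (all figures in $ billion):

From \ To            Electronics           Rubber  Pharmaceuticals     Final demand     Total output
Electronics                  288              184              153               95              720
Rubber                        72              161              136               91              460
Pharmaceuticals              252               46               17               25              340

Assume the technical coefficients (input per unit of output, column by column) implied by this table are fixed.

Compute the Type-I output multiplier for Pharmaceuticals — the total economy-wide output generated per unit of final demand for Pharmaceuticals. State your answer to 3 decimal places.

Technical coefficients a_ij = z_ij / X_j:
  a_11 = 288/720 = 0.40, a_21 = 72/720 = 0.10, a_31 = 252/720 = 0.35
  a_12 = 184/460 = 0.40, a_22 = 161/460 = 0.35, a_32 = 46/460 = 0.10
  a_13 = 153/340 = 0.45, a_23 = 136/340 = 0.40, a_33 = 17/340 = 0.05
I − A =
  [   0.60    -0.40    -0.45]
  [  -0.10     0.65    -0.40]
  [  -0.35    -0.10     0.95]
Cofactors of I−A, C_ij = (−1)^(i+j)·(minor ij) (rows/columns in the sector order above):
  C_11 = (0.65)(0.95) − (-0.40)(-0.10) = 0.5775
  C_12 = −[(-0.10)(0.95) − (-0.40)(-0.35)] = 0.2350
  C_13 = (-0.10)(-0.10) − (0.65)(-0.35) = 0.2375
  C_21 = −[(-0.40)(0.95) − (-0.45)(-0.10)] = 0.4250
  C_22 = (0.60)(0.95) − (-0.45)(-0.35) = 0.4125
  C_23 = −[(0.60)(-0.10) − (-0.40)(-0.35)] = 0.2000
  C_31 = (-0.40)(-0.40) − (-0.45)(0.65) = 0.4525
  C_32 = −[(0.60)(-0.40) − (-0.45)(-0.10)] = 0.2850
  C_33 = (0.60)(0.65) − (-0.40)(-0.10) = 0.3500
det(I−A) = Σ_j (I−A)_1j·C_1j = (0.60)(0.5775) + (-0.40)(0.2350) + (-0.45)(0.2375) = 0.145625
adj(I−A) = Cᵀ =
  [ 0.5775   0.4250   0.4525]
  [ 0.2350   0.4125   0.2850]
  [ 0.2375   0.2000   0.3500]
(I − A)⁻¹ = adj(I−A) / det(I−A) ≈
  [   3.9657     2.9185     3.1073]
  [   1.6137     2.8326     1.9571]
  [   1.6309     1.3734     2.4034]
The output multiplier for sector j is the column-j sum of the Leontief inverse (I − A)⁻¹ = adj(I−A) / det(I−A).
Column 3 of adj(I−A): (0.4525, 0.2850, 0.3500); det(I−A) = 0.145625.
m_3 = (0.4525 + 0.2850 + 0.3500) / 0.145625 = 1.0875 / 0.145625 ≈ 7.468.

m_3 = 7.468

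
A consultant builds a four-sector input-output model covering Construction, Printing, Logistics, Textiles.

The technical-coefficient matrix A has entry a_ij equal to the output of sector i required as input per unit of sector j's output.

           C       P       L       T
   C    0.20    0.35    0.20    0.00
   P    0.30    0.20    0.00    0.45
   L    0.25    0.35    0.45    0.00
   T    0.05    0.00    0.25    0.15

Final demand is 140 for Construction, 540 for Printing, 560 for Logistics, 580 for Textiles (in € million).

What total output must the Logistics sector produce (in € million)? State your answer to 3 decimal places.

x_L = 3656.965

I − A =
  [   0.80    -0.35    -0.20     0.00]
  [  -0.30     0.80     0.00    -0.45]
  [  -0.25    -0.35     0.55     0.00]
  [  -0.05     0.00    -0.25     0.85]
Compute the cofactors C_ij = (−1)^(i+j)·(3×3 minor ij) of I−A; the adjugate is their transpose:
adj(I−A) = Cᵀ =
  [ 0.334625   0.223125   0.175375   0.118125]
  [ 0.180750   0.331500   0.145500   0.175500]
  [ 0.267125   0.312375   0.446875   0.165375]
  [ 0.098250   0.105000   0.141750   0.233250]
det(I−A) = Σ_j (I−A)_1j·C_1j = (0.80)(0.334625) + (-0.35)(0.180750) + (-0.20)(0.267125) + (0.00)(0.098250) = 0.1510125
(I − A)⁻¹ = adj(I−A) / det(I−A) ≈
  [   2.2159     1.4775     1.1613     0.7822]
  [   1.1969     2.1952     0.9635     1.1622]
  [   1.7689     2.0685     2.9592     1.0951]
  [   0.6506     0.6953     0.9387     1.5446]
x = (I − A)⁻¹ d = adj(I−A)·d / det(I−A), with det(I−A) = 0.1510125:
  x_C = (0.334625·140 + 0.223125·540 + 0.175375·560 + 0.118125·580) / 0.1510125 = 334.0575 / 0.1510125 ≈ 2212.118
  x_P = (0.180750·140 + 0.331500·540 + 0.145500·560 + 0.175500·580) / 0.1510125 = 387.585 / 0.1510125 ≈ 2566.576
  x_L = (0.267125·140 + 0.312375·540 + 0.446875·560 + 0.165375·580) / 0.1510125 = 552.2475 / 0.1510125 ≈ 3656.965
  x_T = (0.098250·140 + 0.105000·540 + 0.141750·560 + 0.233250·580) / 0.1510125 = 285.12 / 0.1510125 ≈ 1888.056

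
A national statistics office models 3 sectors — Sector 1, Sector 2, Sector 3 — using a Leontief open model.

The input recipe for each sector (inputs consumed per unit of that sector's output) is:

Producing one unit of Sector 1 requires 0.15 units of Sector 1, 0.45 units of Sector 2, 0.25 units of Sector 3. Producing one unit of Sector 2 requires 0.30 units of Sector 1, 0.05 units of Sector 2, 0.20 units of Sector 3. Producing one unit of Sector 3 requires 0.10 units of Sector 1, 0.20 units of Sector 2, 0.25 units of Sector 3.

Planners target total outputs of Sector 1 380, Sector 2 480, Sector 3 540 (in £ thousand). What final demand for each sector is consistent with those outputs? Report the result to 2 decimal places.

I − A =
  [   0.85    -0.30    -0.10]
  [  -0.45     0.95    -0.20]
  [  -0.25    -0.20     0.75]
d = (I − A) x:
  d_1 = (+0.85)·380 + (-0.30)·480 + (-0.10)·540 = 125.00
  d_2 = (-0.45)·380 + (+0.95)·480 + (-0.20)·540 = 177.00
  d_3 = (-0.25)·380 + (-0.20)·480 + (+0.75)·540 = 214.00

d_1 = 125.00, d_2 = 177.00, d_3 = 214.00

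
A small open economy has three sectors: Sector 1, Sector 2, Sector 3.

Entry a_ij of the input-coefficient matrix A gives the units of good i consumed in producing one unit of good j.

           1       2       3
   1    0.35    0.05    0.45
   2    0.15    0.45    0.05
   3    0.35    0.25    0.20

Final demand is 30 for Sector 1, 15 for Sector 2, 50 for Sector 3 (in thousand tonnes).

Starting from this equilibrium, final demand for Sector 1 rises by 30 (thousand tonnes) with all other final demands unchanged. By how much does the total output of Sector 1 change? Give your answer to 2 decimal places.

I − A =
  [   0.65    -0.05    -0.45]
  [  -0.15     0.55    -0.05]
  [  -0.35    -0.25     0.80]
Cofactors of I−A, C_ij = (−1)^(i+j)·(minor ij) (rows/columns in the sector order above):
  C_11 = (0.55)(0.80) − (-0.05)(-0.25) = 0.4275
  C_12 = −[(-0.15)(0.80) − (-0.05)(-0.35)] = 0.1375
  C_13 = (-0.15)(-0.25) − (0.55)(-0.35) = 0.2300
  C_21 = −[(-0.05)(0.80) − (-0.45)(-0.25)] = 0.1525
  C_22 = (0.65)(0.80) − (-0.45)(-0.35) = 0.3625
  C_23 = −[(0.65)(-0.25) − (-0.05)(-0.35)] = 0.1800
  C_31 = (-0.05)(-0.05) − (-0.45)(0.55) = 0.2500
  C_32 = −[(0.65)(-0.05) − (-0.45)(-0.15)] = 0.1000
  C_33 = (0.65)(0.55) − (-0.05)(-0.15) = 0.3500
det(I−A) = Σ_j (I−A)_1j·C_1j = (0.65)(0.4275) + (-0.05)(0.1375) + (-0.45)(0.2300) = 0.1675
adj(I−A) = Cᵀ =
  [ 0.4275   0.1525   0.2500]
  [ 0.1375   0.3625   0.1000]
  [ 0.2300   0.1800   0.3500]
(I − A)⁻¹ = adj(I−A) / det(I−A) ≈
  [   2.5522     0.9104     1.4925]
  [   0.8209     2.1642     0.5970]
  [   1.3731     1.0746     2.0896]
Δx = (I − A)⁻¹ Δd with Δd having +30 in the Sector 1 component and 0 elsewhere.
So Δx_1 = L_11 · (+30), where L_11 = adj(I−A)_11 / det(I−A) = 0.4275 / 0.1675.
Δx_1 = 0.4275 × (+30) / 0.1675 = 12.825 / 0.1675 ≈ 76.57.

Δx_1 = 76.57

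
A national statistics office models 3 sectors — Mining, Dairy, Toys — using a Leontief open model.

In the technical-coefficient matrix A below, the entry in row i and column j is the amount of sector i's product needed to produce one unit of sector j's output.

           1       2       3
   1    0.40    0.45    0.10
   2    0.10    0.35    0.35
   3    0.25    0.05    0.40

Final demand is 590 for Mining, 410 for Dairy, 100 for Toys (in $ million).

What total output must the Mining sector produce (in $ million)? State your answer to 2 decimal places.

x_1 = 2527.34

I − A =
  [   0.60    -0.45    -0.10]
  [  -0.10     0.65    -0.35]
  [  -0.25    -0.05     0.60]
Cofactors of I−A, C_ij = (−1)^(i+j)·(minor ij) (rows/columns in the sector order above):
  C_11 = (0.65)(0.60) − (-0.35)(-0.05) = 0.3725
  C_12 = −[(-0.10)(0.60) − (-0.35)(-0.25)] = 0.1475
  C_13 = (-0.10)(-0.05) − (0.65)(-0.25) = 0.1675
  C_21 = −[(-0.45)(0.60) − (-0.10)(-0.05)] = 0.2750
  C_22 = (0.60)(0.60) − (-0.10)(-0.25) = 0.3350
  C_23 = −[(0.60)(-0.05) − (-0.45)(-0.25)] = 0.1425
  C_31 = (-0.45)(-0.35) − (-0.10)(0.65) = 0.2225
  C_32 = −[(0.60)(-0.35) − (-0.10)(-0.10)] = 0.2200
  C_33 = (0.60)(0.65) − (-0.45)(-0.10) = 0.3450
det(I−A) = Σ_j (I−A)_1j·C_1j = (0.60)(0.3725) + (-0.45)(0.1475) + (-0.10)(0.1675) = 0.140375
adj(I−A) = Cᵀ =
  [ 0.3725   0.2750   0.2225]
  [ 0.1475   0.3350   0.2200]
  [ 0.1675   0.1425   0.3450]
(I − A)⁻¹ = adj(I−A) / det(I−A) ≈
  [   2.6536     1.9590     1.5850]
  [   1.0508     2.3865     1.5672]
  [   1.1932     1.0151     2.4577]
x = (I − A)⁻¹ d = adj(I−A)·d / det(I−A), with det(I−A) = 0.140375:
  x_1 = (0.3725·590 + 0.2750·410 + 0.2225·100) / 0.140375 = 354.775 / 0.140375 ≈ 2527.34
  x_2 = (0.1475·590 + 0.3350·410 + 0.2200·100) / 0.140375 = 246.375 / 0.140375 ≈ 1755.12
  x_3 = (0.1675·590 + 0.1425·410 + 0.3450·100) / 0.140375 = 191.75 / 0.140375 ≈ 1365.98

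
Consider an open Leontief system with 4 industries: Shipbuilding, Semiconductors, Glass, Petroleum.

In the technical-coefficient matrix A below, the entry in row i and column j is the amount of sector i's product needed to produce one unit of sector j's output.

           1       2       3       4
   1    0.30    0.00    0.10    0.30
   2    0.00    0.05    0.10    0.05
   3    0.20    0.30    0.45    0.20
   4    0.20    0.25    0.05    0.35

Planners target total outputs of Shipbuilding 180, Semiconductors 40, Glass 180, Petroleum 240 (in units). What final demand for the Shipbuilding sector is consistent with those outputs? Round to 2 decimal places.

I − A =
  [   0.70     0.00    -0.10    -0.30]
  [   0.00     0.95    -0.10    -0.05]
  [  -0.20    -0.30     0.55    -0.20]
  [  -0.20    -0.25    -0.05     0.65]
d = (I − A) x:
  d_1 = (+0.70)·180 + (+0.00)·40 + (-0.10)·180 + (-0.30)·240 = 36.00
  d_2 = (+0.00)·180 + (+0.95)·40 + (-0.10)·180 + (-0.05)·240 = 8.00
  d_3 = (-0.20)·180 + (-0.30)·40 + (+0.55)·180 + (-0.20)·240 = 3.00
  d_4 = (-0.20)·180 + (-0.25)·40 + (-0.05)·180 + (+0.65)·240 = 101.00

d_1 = 36.00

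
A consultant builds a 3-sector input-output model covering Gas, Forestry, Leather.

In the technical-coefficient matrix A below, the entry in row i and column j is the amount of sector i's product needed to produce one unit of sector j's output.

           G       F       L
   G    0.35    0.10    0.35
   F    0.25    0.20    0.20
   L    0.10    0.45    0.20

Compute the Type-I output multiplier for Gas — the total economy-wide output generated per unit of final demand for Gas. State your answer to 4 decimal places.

m_G = 3.5897

I − A =
  [   0.65    -0.10    -0.35]
  [  -0.25     0.80    -0.20]
  [  -0.10    -0.45     0.80]
Cofactors of I−A, C_ij = (−1)^(i+j)·(minor ij) (rows/columns in the sector order above):
  C_11 = (0.80)(0.80) − (-0.20)(-0.45) = 0.5500
  C_12 = −[(-0.25)(0.80) − (-0.20)(-0.10)] = 0.2200
  C_13 = (-0.25)(-0.45) − (0.80)(-0.10) = 0.1925
  C_21 = −[(-0.10)(0.80) − (-0.35)(-0.45)] = 0.2375
  C_22 = (0.65)(0.80) − (-0.35)(-0.10) = 0.4850
  C_23 = −[(0.65)(-0.45) − (-0.10)(-0.10)] = 0.3025
  C_31 = (-0.10)(-0.20) − (-0.35)(0.80) = 0.3000
  C_32 = −[(0.65)(-0.20) − (-0.35)(-0.25)] = 0.2175
  C_33 = (0.65)(0.80) − (-0.10)(-0.25) = 0.4950
det(I−A) = Σ_j (I−A)_1j·C_1j = (0.65)(0.5500) + (-0.10)(0.2200) + (-0.35)(0.1925) = 0.268125
adj(I−A) = Cᵀ =
  [ 0.5500   0.2375   0.3000]
  [ 0.2200   0.4850   0.2175]
  [ 0.1925   0.3025   0.4950]
(I − A)⁻¹ = adj(I−A) / det(I−A) ≈
  [   2.05128     0.88578     1.11888]
  [   0.82051     1.80886     0.81119]
  [   0.71795     1.12821     1.84615]
The output multiplier for sector j is the column-j sum of the Leontief inverse (I − A)⁻¹ = adj(I−A) / det(I−A).
Column G of adj(I−A): (0.5500, 0.2200, 0.1925); det(I−A) = 0.268125.
m_G = (0.5500 + 0.2200 + 0.1925) / 0.268125 = 0.9625 / 0.268125 ≈ 3.5897.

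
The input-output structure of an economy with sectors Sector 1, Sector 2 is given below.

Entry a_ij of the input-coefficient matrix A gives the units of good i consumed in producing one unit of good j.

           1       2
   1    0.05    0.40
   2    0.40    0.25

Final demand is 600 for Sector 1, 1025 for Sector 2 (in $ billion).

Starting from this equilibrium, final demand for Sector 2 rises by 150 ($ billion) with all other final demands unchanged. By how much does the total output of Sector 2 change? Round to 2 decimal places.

Δx_2 = 257.92

I − A =
  [   0.95    -0.40]
  [  -0.40     0.75]
det(I−A) = (0.95)(0.75) − (-0.40)(-0.40) = 0.5525
adj(I−A) = [[0.75, 0.40], [0.40, 0.95]]
(I − A)⁻¹ = adj(I−A) / det(I−A) ≈
  [   1.3575     0.7240]
  [   0.7240     1.7195]
Δx = (I − A)⁻¹ Δd with Δd having +150 in the Sector 2 component and 0 elsewhere.
So Δx_2 = L_22 · (+150), where L_22 = adj(I−A)_22 / det(I−A) = 0.95 / 0.5525.
Δx_2 = 0.95 × (+150) / 0.5525 = 142.50 / 0.5525 ≈ 257.92.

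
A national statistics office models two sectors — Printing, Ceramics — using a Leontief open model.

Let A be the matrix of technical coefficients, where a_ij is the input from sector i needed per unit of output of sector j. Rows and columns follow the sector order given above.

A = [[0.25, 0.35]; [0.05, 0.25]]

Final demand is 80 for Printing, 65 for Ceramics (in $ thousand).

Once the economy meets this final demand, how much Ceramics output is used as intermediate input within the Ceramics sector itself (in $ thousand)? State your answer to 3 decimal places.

z_22 = 24.197

I − A =
  [   0.75    -0.35]
  [  -0.05     0.75]
det(I−A) = (0.75)(0.75) − (-0.35)(-0.05) = 0.5450
adj(I−A) = [[0.75, 0.35], [0.05, 0.75]]
(I − A)⁻¹ = adj(I−A) / det(I−A) ≈
  [   1.3761     0.6422]
  [   0.0917     1.3761]
First solve x = (I − A)⁻¹ d = adj(I−A)·d / det(I−A); in particular x_2 = (0.05·80 + 0.75·65) / 0.5450 = 52.75 / 0.5450 ≈ 96.78899.
Intermediate flow from 2 to 2: z_22 = a_22 · x_2 = 0.25 × 52.75 / 0.5450 = 13.1875 / 0.5450 ≈ 24.197.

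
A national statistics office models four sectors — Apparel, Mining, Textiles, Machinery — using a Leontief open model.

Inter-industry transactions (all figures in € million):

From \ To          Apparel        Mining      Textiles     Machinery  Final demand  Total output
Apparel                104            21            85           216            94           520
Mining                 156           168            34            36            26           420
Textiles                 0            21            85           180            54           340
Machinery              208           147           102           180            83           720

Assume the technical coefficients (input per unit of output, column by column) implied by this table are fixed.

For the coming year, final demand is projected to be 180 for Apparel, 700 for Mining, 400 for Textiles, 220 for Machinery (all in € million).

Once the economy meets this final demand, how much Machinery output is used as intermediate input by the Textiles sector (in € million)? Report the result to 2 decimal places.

Technical coefficients a_ij = z_ij / X_j:
  a_11 = 104/520 = 0.20, a_21 = 156/520 = 0.30, a_31 = 0/520 = 0.00, a_41 = 208/520 = 0.40
  a_12 = 21/420 = 0.05, a_22 = 168/420 = 0.40, a_32 = 21/420 = 0.05, a_42 = 147/420 = 0.35
  a_13 = 85/340 = 0.25, a_23 = 34/340 = 0.10, a_33 = 85/340 = 0.25, a_43 = 102/340 = 0.30
  a_14 = 216/720 = 0.30, a_24 = 36/720 = 0.05, a_34 = 180/720 = 0.25, a_44 = 180/720 = 0.25
I − A =
  [   0.80    -0.05    -0.25    -0.30]
  [  -0.30     0.60    -0.10    -0.05]
  [   0.00    -0.05     0.75    -0.25]
  [  -0.40    -0.35    -0.30     0.75]
Compute the cofactors C_ij = (−1)^(i+j)·(3×3 minor ij) of I−A; the adjugate is their transpose:
adj(I−A) = Cᵀ =
  [ 0.266125   0.138875   0.177125   0.174750]
  [ 0.171250   0.275000   0.148250   0.136250]
  [ 0.098500   0.099000   0.230250   0.122750]
  [ 0.261250   0.242000   0.255750   0.341000]
det(I−A) = Σ_j (I−A)_1j·C_1j = (0.80)(0.266125) + (-0.05)(0.171250) + (-0.25)(0.098500) + (-0.30)(0.261250) = 0.1013375
(I − A)⁻¹ = adj(I−A) / det(I−A) ≈
  [   2.6261     1.3704     1.7479     1.7244]
  [   1.6899     2.7137     1.4629     1.3445]
  [   0.9720     0.9769     2.2721     1.2113]
  [   2.5780     2.3881     2.5237     3.3650]
First solve x = (I − A)⁻¹ d = adj(I−A)·d / det(I−A); in particular x_3 = (0.098500·180 + 0.099000·700 + 0.230250·400 + 0.122750·220) / 0.1013375 = 206.135 / 0.1013375 ≈ 2034.1433.
Intermediate flow from 4 to 3: z_43 = a_43 · x_3 = 0.30 × 206.135 / 0.1013375 = 61.8405 / 0.1013375 ≈ 610.24.

z_43 = 610.24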